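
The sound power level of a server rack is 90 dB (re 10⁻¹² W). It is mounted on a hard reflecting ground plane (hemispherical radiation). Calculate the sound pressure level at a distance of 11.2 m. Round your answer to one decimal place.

The power spreads over a hemisphere of area 2π·r², so L_p = L_w − 10·log₁₀(2π·r²).
2π·r² = 788.2 m², 10·log₁₀ of that is 28.966 dB.
L_p = 90 − 28.966 = 61.03 dB.

61.0 dB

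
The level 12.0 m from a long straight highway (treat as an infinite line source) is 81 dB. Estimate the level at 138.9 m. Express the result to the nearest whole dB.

Cylindrical spreading from a line source gives a 10·log₁₀(r₂/r₁) drop.
L₂ = 81 − 10·log₁₀(138.9/12.0) = 81 − 10.635 = 70.36 dB.

70 dB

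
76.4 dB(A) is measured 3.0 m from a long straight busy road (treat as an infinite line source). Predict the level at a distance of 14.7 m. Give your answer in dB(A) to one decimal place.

Line-source attenuation: ΔL = 10·log₁₀(r₂/r₁) = 10·log₁₀(14.7/3.0) = 6.902 dB.
L₂ = 76.4 − 10·log₁₀(14.7/3.0) = 76.4 − 6.902 = 69.50 dB(A).

69.5 dB(A)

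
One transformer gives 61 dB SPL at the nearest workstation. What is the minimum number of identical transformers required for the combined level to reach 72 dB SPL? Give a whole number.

The shortfall is 72 − 61 = 11.0 dB, and N units add 10·log₁₀ N, so need 10·log₁₀ N ≥ 11.0.
N ≥ 10^(11.0/10) = 12.589, so N = 13.

13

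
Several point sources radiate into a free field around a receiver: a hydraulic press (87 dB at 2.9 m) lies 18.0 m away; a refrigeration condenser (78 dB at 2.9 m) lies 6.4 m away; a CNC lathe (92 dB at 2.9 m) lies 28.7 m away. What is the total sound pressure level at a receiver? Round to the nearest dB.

76 dB

First find each source's level at the receiver (point-source: −20·log₁₀(r/r_ref)), then combine on an intensity basis.
hydraulic press: 87 − 20·log₁₀(18.0/2.9) = 87 − 15.86 = 71.14 dB.
refrigeration condenser: 78 − 20·log₁₀(6.4/2.9) = 78 − 6.88 = 71.12 dB.
CNC lathe: 92 − 20·log₁₀(28.7/2.9) = 92 − 19.91 = 72.09 dB.
Σ 10^(L/10) = 4.215e+07 → L_total = 10·log₁₀(4.215e+07) = 76.25 dB.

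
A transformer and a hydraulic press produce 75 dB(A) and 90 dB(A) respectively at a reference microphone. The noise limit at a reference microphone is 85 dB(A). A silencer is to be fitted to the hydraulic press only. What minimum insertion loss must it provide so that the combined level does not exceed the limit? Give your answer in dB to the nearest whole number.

Everything except the hydraulic press sums to 10^(75/10) = 3.162e+07 in linear terms, 75.00 dB(A).
To meet 85 dB(A) overall, the treated hydraulic press may contribute at most 10^(85/10) − 3.162e+07 = 2.846e+08, i.e. 84.54 dB(A).
Required insertion loss = 90 − 84.54 = 5.46 dB.

5 dB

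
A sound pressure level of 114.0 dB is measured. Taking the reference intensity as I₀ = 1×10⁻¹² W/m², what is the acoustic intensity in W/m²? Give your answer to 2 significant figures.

0.25 W/m²

L = 10·log₁₀(I/I₀) ⇒ I = I₀·10^(L/10) = 10⁻¹² × 10^11.40.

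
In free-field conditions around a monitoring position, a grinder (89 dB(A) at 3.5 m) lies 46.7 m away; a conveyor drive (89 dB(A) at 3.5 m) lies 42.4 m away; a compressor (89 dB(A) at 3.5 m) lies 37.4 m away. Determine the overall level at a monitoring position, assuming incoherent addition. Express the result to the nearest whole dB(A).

72 dB(A)

First find each source's level at the receiver (point-source: −20·log₁₀(r/r_ref)), then combine on an intensity basis.
grinder: 89 − 20·log₁₀(46.7/3.5) = 89 − 22.50 = 66.50 dB(A).
conveyor drive: 89 − 20·log₁₀(42.4/3.5) = 89 − 21.67 = 67.33 dB(A).
compressor: 89 − 20·log₁₀(37.4/3.5) = 89 − 20.58 = 68.42 dB(A).
Σ 10^(L/10) = 1.683e+07 → L_total = 10·log₁₀(1.683e+07) = 72.26 dB(A).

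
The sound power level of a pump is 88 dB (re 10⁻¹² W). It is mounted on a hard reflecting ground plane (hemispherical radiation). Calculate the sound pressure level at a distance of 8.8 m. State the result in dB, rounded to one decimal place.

The power spreads over a hemisphere of area 2π·r², so L_p = L_w − 10·log₁₀(2π·r²).
2π·r² = 486.6 m², 10·log₁₀ of that is 26.871 dB.
L_p = 88 − 26.871 = 61.13 dB.

61.1 dB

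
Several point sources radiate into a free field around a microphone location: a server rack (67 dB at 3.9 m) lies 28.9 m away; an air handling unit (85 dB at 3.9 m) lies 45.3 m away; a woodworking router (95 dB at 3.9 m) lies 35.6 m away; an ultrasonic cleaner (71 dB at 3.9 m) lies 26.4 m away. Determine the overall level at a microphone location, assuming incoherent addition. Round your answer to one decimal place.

76.1 dB

Propagate each source to the receiver with L = L_ref − 20·log₁₀(r/r_ref), then add intensities.
server rack: 67 − 20·log₁₀(28.9/3.9) = 67 − 17.40 = 49.60 dB.
air handling unit: 85 − 20·log₁₀(45.3/3.9) = 85 − 21.30 = 63.70 dB.
woodworking router: 95 − 20·log₁₀(35.6/3.9) = 95 − 19.21 = 75.79 dB.
ultrasonic cleaner: 71 − 20·log₁₀(26.4/3.9) = 71 − 16.61 = 54.39 dB.
Σ 10^(L/10) = 4.066e+07 → L_total = 10·log₁₀(4.066e+07) = 76.09 dB.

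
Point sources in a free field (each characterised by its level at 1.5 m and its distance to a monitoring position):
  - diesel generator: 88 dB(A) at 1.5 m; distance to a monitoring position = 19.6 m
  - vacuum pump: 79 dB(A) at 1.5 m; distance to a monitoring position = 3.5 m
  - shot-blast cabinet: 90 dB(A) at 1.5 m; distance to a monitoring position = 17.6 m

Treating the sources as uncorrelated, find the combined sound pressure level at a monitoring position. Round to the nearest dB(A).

74 dB(A)

Propagate each source to the receiver with L = L_ref − 20·log₁₀(r/r_ref), then add intensities.
diesel generator: 88 − 20·log₁₀(19.6/1.5) = 88 − 22.32 = 65.68 dB(A).
vacuum pump: 79 − 20·log₁₀(3.5/1.5) = 79 − 7.36 = 71.64 dB(A).
shot-blast cabinet: 90 − 20·log₁₀(17.6/1.5) = 90 − 21.39 = 68.61 dB(A).
Σ 10^(L/10) = 2.555e+07 → L_total = 10·log₁₀(2.555e+07) = 74.07 dB(A).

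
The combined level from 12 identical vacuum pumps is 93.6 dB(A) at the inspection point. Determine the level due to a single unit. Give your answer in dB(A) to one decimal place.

Dividing the total intensity by 12 lowers the level by 10·log₁₀ 12 = 10.792 dB: L₁ = 93.6 − 10.792.

82.8 dB(A)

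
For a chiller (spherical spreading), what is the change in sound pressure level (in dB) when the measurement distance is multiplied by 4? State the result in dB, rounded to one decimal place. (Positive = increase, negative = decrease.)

-12.0 dB

With spherical spreading the level changes by −20·log₁₀(r₂/r₁).
ΔL = −20·log₁₀(4) = -12.04 dB.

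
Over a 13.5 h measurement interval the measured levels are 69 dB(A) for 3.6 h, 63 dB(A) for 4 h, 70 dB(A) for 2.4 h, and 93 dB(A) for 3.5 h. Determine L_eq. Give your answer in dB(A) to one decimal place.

87.2 dB(A)

The energy average is taken in the linear domain: L_eq = 10·log₁₀[(Σ tᵢ·10^(Lᵢ/10))/T], T = 13.5 h.
Σ tᵢ·10^(Lᵢ/10) = 3.6·10^(69/10) + 4·10^(63/10) + 2.4·10^(70/10) + 3.5·10^(93/10) = 7.044e+09.
L_eq = 10·log₁₀(7.044e+09/13.5) = 87.17 dB(A).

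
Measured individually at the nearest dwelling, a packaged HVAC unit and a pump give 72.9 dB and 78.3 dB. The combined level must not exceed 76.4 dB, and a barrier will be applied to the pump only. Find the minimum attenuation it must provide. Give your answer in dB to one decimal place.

Fixed contribution from the other source: Σ 10^(L/10) = 10^(72.9/10) = 1.950e+07 (72.90 dB).
To meet 76.4 dB overall, the treated pump may contribute at most 10^(76.4/10) − 1.950e+07 = 2.415e+07, i.e. 73.83 dB.
Required insertion loss = 78.3 − 73.83 = 4.47 dB.

4.5 dB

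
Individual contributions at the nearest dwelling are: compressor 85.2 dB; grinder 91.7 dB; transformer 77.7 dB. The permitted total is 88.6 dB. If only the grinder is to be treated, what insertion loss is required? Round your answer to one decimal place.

6.5 dB

The untreated sources together contribute 10^(85.2/10) + 10^(77.7/10) = 3.900e+08, i.e. 85.91 dB.
To meet 88.6 dB overall, the treated grinder may contribute at most 10^(88.6/10) − 3.900e+08 = 3.344e+08, i.e. 85.24 dB.
Required insertion loss = 91.7 − 85.24 = 6.46 dB.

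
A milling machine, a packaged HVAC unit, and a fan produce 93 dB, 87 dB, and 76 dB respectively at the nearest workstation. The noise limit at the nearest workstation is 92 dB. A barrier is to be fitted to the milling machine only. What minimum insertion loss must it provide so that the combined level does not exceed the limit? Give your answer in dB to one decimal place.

Everything except the milling machine sums to 10^(87/10) + 10^(76/10) = 5.410e+08 in linear terms, 87.33 dB.
To meet 92 dB overall, the treated milling machine may contribute at most 10^(92/10) − 5.410e+08 = 1.044e+09, i.e. 90.19 dB.
So the milling machine must be reduced from 93 to 90.19 dB: IL = 2.81 dB.

2.8 dB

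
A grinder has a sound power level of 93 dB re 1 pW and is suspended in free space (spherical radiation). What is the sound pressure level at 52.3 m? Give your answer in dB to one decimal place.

47.6 dB

The power spreads over a sphere of area 4π·r², so L_p = L_w − 10·log₁₀(4π·r²).
4π·r² = 3.437e+04 m², 10·log₁₀ of that is 45.362 dB.
L_p = 93 − 45.362 = 47.64 dB.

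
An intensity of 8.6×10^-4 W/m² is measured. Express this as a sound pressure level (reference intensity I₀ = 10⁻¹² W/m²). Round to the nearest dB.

89 dB

I/I₀ = 8.6×10^-4/10⁻¹² = 8.6×10^8, and L = 10·log₁₀(I/I₀).
L = 10·(0.9345 + 8) = 89.34 dB.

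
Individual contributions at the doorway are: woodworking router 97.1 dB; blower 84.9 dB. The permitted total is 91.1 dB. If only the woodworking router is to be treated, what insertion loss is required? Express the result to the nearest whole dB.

Everything except the woodworking router sums to 10^(84.9/10) = 3.090e+08 in linear terms, 84.90 dB.
To meet 91.1 dB overall, the treated woodworking router may contribute at most 10^(91.1/10) − 3.090e+08 = 9.792e+08, i.e. 89.91 dB.
Required insertion loss = 97.1 − 89.91 = 7.19 dB.

7 dB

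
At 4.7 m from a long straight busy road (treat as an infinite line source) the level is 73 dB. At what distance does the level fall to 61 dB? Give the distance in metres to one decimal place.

74.5 m

The 12.0 dB drop corresponds to a distance ratio of 10^(12.0/10) for a line source.
r₂ = 4.7·10^((73−61)/10) = 4.7·10^(12.0/10) = 74.49 m.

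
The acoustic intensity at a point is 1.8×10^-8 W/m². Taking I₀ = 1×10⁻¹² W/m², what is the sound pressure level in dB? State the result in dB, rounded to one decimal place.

42.6 dB

L = 10·log₁₀(I/I₀) = 10·log₁₀(1.8×10^-8/10⁻¹²) = 10·log₁₀(1.8×10^4).
L = 10·(0.2553 + 4) = 42.55 dB.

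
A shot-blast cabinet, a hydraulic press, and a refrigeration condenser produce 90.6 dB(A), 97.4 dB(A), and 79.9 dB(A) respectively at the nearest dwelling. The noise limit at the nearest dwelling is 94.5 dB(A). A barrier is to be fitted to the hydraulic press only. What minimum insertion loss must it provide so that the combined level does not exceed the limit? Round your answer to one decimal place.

Fixed contribution from the other sources: Σ 10^(L/10) = 10^(90.6/10) + 10^(79.9/10) = 1.246e+09 (90.95 dB(A)).
The limit corresponds to 10^(94.5/10) = 2.818e+09; subtracting the fixed part leaves 1.573e+09 for the hydraulic press, i.e. 91.97 dB(A).
So the hydraulic press must be reduced from 97.4 to 91.97 dB(A): IL = 5.43 dB.

5.4 dB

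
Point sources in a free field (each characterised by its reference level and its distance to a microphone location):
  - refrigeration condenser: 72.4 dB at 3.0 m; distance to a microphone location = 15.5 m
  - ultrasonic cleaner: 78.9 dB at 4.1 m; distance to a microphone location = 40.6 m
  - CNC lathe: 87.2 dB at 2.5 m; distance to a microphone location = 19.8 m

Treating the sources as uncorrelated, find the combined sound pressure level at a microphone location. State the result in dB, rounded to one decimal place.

Apply inverse-square spreading to bring every level to the receiver, then sum 10^(L/10).
refrigeration condenser: 72.4 − 20·log₁₀(15.5/3.0) = 72.4 − 14.26 = 58.14 dB.
ultrasonic cleaner: 78.9 − 20·log₁₀(40.6/4.1) = 78.9 − 19.91 = 58.99 dB.
CNC lathe: 87.2 − 20·log₁₀(19.8/2.5) = 87.2 − 17.97 = 69.23 dB.
Σ 10^(L/10) = 9.809e+06 → L_total = 10·log₁₀(9.809e+06) = 69.92 dB.

69.9 dB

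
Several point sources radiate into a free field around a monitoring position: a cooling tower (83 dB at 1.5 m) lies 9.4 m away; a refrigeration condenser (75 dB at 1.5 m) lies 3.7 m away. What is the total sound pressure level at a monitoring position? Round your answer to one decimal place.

First find each source's level at the receiver (point-source: −20·log₁₀(r/r_ref)), then combine on an intensity basis.
cooling tower: 83 − 20·log₁₀(9.4/1.5) = 83 − 15.94 = 67.06 dB.
refrigeration condenser: 75 − 20·log₁₀(3.7/1.5) = 75 − 7.84 = 67.16 dB.
Σ 10^(L/10) = 1.028e+07 → L_total = 10·log₁₀(1.028e+07) = 70.12 dB.

70.1 dB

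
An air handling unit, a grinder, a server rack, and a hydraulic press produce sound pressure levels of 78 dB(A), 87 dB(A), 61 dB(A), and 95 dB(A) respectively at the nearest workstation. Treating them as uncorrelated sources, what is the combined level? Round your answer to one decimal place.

For uncorrelated sources the intensities add, so convert each level to linear form, sum, and take 10·log₁₀ of the total.
Σ 10^(L/10) = 10^(78/10) + 10^(87/10) + 10^(61/10) + 10^(95/10) = 3.728e+09.
L_total = 10·log₁₀(3.728e+09) = 95.71 dB(A).

95.7 dB(A)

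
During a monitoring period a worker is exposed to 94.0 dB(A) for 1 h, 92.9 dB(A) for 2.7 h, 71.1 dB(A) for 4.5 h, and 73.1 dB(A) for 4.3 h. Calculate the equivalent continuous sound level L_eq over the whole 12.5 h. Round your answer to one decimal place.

L_eq = 10·log₁₀[(1/T)·Σ tᵢ·10^(Lᵢ/10)] with T = 12.5 h.
Σ tᵢ·10^(Lᵢ/10) = 1·10^(94.0/10) + 2.7·10^(92.9/10) + 4.5·10^(71.1/10) + 4.3·10^(73.1/10) = 7.922e+09.
L_eq = 10·log₁₀(7.922e+09/12.5) = 88.02 dB(A).

88.0 dB(A)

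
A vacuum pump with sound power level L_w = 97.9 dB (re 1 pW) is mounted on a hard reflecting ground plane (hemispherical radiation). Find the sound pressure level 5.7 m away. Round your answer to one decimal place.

Free-field hemispherical radiation: L_p = L_w − 10·log₁₀(2π·r²), r = 5.7 m.
2π·r² = 204.1 m², 10·log₁₀ of that is 23.099 dB.
L_p = 97.9 − 23.099 = 74.80 dB.

74.8 dB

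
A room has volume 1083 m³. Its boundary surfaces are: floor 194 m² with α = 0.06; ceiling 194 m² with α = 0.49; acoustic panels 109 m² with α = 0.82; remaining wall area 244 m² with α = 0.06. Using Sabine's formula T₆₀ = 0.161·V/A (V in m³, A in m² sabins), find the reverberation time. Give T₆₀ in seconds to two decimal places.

0.83 s

Summing Sᵢαᵢ: 194·0.06 + 194·0.49 + 109·0.82 + 244·0.06 = 210.72 m².
T₆₀ = 0.161·V/A = 0.161·1083/210.72 = 0.827 s.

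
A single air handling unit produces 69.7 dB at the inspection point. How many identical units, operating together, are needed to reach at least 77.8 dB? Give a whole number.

Need L₁ + 10·log₁₀ N ≥ 77.8, i.e. log₁₀ N ≥ 0.81.
N ≥ 10^(8.1/10) = 6.457, so N = 7.

7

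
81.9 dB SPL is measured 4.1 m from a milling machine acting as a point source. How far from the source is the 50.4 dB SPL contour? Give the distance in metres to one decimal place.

154.1 m

For a point source L₁ − L₂ = 20·log₁₀(r₂/r₁), so r₂ = r₁·10^((L₁−L₂)/20).
r₂ = 4.1·10^((81.9−50.4)/20) = 4.1·10^(31.5/20) = 154.09 m.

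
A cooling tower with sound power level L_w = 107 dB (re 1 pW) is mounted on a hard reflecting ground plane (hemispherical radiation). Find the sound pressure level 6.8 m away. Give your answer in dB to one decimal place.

The power spreads over a hemisphere of area 2π·r², so L_p = L_w − 10·log₁₀(2π·r²).
2π·r² = 290.5 m², 10·log₁₀ of that is 24.632 dB.
L_p = 107 − 24.632 = 82.37 dB.

82.4 dB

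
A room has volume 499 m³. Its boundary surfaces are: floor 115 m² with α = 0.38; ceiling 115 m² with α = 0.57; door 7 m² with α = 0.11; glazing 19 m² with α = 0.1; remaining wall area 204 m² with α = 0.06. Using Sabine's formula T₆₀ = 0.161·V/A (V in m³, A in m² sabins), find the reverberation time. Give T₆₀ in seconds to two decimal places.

Total absorption A = 115·0.38 + 115·0.57 + 7·0.11 + 19·0.1 + 204·0.06 = 124.16 m² sabins.
T₆₀ = 0.161·V/A = 0.161·499/124.16 = 0.647 s.

0.65 s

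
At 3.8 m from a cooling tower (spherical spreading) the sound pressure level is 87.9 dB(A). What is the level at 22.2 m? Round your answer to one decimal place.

72.6 dB(A)

Spherical spreading from a point source gives a 20·log₁₀(r₂/r₁) drop.
L₂ = 87.9 − 20·log₁₀(22.2/3.8) = 87.9 − 15.331 = 72.57 dB(A).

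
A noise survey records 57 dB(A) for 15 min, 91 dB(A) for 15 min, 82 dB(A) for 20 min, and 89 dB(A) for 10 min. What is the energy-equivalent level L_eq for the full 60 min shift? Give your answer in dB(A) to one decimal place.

L_eq = 10·log₁₀[(1/T)·Σ tᵢ·10^(Lᵢ/10)] with T = 60 min.
Σ tᵢ·10^(Lᵢ/10) = 15·10^(57/10) + 15·10^(91/10) + 20·10^(82/10) + 10·10^(89/10) = 3.000e+10.
L_eq = 10·log₁₀(3.000e+10/60) = 86.99 dB(A).

87.0 dB(A)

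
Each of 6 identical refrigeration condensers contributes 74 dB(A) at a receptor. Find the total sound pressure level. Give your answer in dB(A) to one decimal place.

N identical incoherent sources raise the level by 10·log₁₀ N.
L_total = 74 + 10·log₁₀(6) = 74 + 7.782 = 81.78 dB(A).

81.8 dB(A)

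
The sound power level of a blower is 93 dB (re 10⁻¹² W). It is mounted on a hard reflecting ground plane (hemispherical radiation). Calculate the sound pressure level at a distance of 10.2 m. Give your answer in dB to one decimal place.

The power spreads over a hemisphere of area 2π·r², so L_p = L_w − 10·log₁₀(2π·r²).
2π·r² = 653.7 m², 10·log₁₀ of that is 28.154 dB.
L_p = 93 − 28.154 = 64.85 dB.

64.8 dB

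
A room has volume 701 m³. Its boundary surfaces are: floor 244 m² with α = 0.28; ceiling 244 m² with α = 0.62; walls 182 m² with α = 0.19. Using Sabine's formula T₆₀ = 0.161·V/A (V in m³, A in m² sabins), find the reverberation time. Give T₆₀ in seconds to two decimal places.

Summing Sᵢαᵢ: 244·0.28 + 244·0.62 + 182·0.19 = 254.18 m².
T₆₀ = 0.161·V/A = 0.161·701/254.18 = 0.444 s.

0.44 s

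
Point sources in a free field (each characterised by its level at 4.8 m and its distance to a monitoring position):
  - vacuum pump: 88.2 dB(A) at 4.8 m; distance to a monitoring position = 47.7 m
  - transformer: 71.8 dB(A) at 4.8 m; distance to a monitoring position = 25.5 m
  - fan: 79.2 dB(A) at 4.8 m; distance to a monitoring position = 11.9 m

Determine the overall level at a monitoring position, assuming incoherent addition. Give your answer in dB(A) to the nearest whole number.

Propagate each source to the receiver with L = L_ref − 20·log₁₀(r/r_ref), then add intensities.
vacuum pump: 88.2 − 20·log₁₀(47.7/4.8) = 88.2 − 19.95 = 68.25 dB(A).
transformer: 71.8 − 20·log₁₀(25.5/4.8) = 71.8 − 14.51 = 57.29 dB(A).
fan: 79.2 − 20·log₁₀(11.9/4.8) = 79.2 − 7.89 = 71.31 dB(A).
Σ 10^(L/10) = 2.076e+07 → L_total = 10·log₁₀(2.076e+07) = 73.17 dB(A).

73 dB(A)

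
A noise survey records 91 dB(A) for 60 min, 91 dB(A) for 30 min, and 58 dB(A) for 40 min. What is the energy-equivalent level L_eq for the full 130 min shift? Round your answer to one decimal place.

L_eq = 10·log₁₀[(1/T)·Σ tᵢ·10^(Lᵢ/10)] with T = 130 min.
Σ tᵢ·10^(Lᵢ/10) = 60·10^(91/10) + 30·10^(91/10) + 40·10^(58/10) = 1.133e+11.
L_eq = 10·log₁₀(1.133e+11/130) = 89.40 dB(A).

89.4 dB(A)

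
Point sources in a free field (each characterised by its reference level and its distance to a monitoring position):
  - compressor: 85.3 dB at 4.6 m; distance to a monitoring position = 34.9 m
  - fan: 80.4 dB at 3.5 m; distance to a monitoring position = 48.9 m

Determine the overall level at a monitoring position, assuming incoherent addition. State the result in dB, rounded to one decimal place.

68.1 dB

Propagate each source to the receiver with L = L_ref − 20·log₁₀(r/r_ref), then add intensities.
compressor: 85.3 − 20·log₁₀(34.9/4.6) = 85.3 − 17.60 = 67.70 dB.
fan: 80.4 − 20·log₁₀(48.9/3.5) = 80.4 − 22.90 = 57.50 dB.
Σ 10^(L/10) = 6.448e+06 → L_total = 10·log₁₀(6.448e+06) = 68.09 dB.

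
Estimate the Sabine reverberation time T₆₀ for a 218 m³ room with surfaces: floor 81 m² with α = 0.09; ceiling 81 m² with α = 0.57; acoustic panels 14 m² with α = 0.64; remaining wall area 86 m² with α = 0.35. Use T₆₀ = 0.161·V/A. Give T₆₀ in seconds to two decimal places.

Summing Sᵢαᵢ: 81·0.09 + 81·0.57 + 14·0.64 + 86·0.35 = 92.52 m².
T₆₀ = 0.161·V/A = 0.161·218/92.52 = 0.379 s.

0.38 s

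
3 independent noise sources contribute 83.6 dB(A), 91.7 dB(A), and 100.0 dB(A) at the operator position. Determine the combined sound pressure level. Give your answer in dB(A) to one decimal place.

100.7 dB(A)

For uncorrelated sources the intensities add, so convert each level to linear form, sum, and take 10·log₁₀ of the total.
Σ 10^(L/10) = 10^(83.6/10) + 10^(91.7/10) + 10^(100.0/10) = 1.171e+10.
L_total = 10·log₁₀(1.171e+10) = 100.68 dB(A).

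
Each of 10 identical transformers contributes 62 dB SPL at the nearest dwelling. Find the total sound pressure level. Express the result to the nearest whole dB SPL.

L_total = L₁ + 10·log₁₀ N for N identical incoherent sources.
L_total = 62 + 10·log₁₀(10) = 62 + 10.000 = 72.00 dB SPL.

72 dB SPL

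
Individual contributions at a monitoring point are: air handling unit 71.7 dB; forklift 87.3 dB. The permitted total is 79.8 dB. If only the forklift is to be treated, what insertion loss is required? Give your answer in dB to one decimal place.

8.2 dB

Everything except the forklift sums to 10^(71.7/10) = 1.479e+07 in linear terms, 71.70 dB.
To meet 79.8 dB overall, the treated forklift may contribute at most 10^(79.8/10) − 1.479e+07 = 8.071e+07, i.e. 79.07 dB.
Required insertion loss = 87.3 − 79.07 = 8.23 dB.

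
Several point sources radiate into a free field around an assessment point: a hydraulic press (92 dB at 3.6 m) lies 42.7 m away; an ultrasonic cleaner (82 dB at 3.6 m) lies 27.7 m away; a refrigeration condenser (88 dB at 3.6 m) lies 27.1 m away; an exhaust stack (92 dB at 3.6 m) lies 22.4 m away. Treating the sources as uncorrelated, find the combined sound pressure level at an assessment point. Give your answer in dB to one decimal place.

78.2 dB

Propagate each source to the receiver with L = L_ref − 20·log₁₀(r/r_ref), then add intensities.
hydraulic press: 92 − 20·log₁₀(42.7/3.6) = 92 − 21.48 = 70.52 dB.
ultrasonic cleaner: 82 − 20·log₁₀(27.7/3.6) = 82 − 17.72 = 64.28 dB.
refrigeration condenser: 88 − 20·log₁₀(27.1/3.6) = 88 − 17.53 = 70.47 dB.
exhaust stack: 92 − 20·log₁₀(22.4/3.6) = 92 − 15.88 = 76.12 dB.
Σ 10^(L/10) = 6.601e+07 → L_total = 10·log₁₀(6.601e+07) = 78.20 dB.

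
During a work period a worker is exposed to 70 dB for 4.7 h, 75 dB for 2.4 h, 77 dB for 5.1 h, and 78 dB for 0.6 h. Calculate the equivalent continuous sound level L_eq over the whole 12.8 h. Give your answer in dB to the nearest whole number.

L_eq = 10·log₁₀[(1/T)·Σ tᵢ·10^(Lᵢ/10)] with T = 12.8 h.
Σ tᵢ·10^(Lᵢ/10) = 4.7·10^(70/10) + 2.4·10^(75/10) + 5.1·10^(77/10) + 0.6·10^(78/10) = 4.164e+08.
L_eq = 10·log₁₀(4.164e+08/12.8) = 75.12 dB.

75 dB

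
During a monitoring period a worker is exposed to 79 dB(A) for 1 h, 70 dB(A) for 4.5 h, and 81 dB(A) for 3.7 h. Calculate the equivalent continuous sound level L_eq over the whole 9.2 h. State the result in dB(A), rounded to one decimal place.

L_eq = 10·log₁₀[(1/T)·Σ tᵢ·10^(Lᵢ/10)] with T = 9.2 h.
Σ tᵢ·10^(Lᵢ/10) = 1·10^(79/10) + 4.5·10^(70/10) + 3.7·10^(81/10) = 5.902e+08.
L_eq = 10·log₁₀(5.902e+08/9.2) = 78.07 dB(A).

78.1 dB(A)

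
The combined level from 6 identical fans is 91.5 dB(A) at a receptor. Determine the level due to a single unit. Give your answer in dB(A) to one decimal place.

For N identical incoherent sources L_total = L₁ + 10·log₁₀ N, so L₁ = 91.5 − 10·log₁₀(6) = 91.5 − 7.782.

83.7 dB(A)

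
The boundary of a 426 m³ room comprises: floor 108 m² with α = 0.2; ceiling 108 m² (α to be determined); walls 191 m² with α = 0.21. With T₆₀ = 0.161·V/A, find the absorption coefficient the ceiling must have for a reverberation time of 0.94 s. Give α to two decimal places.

0.10

A = 0.161·V/T₆₀ = 0.161·426/0.94 = 72.96 m² sabins.
Absorption from the other surfaces = 108·0.2 + 191·0.21 = 61.71 m², so the ceiling must supply 11.25 m² over 108 m².
α = 11.25/108 = 0.104.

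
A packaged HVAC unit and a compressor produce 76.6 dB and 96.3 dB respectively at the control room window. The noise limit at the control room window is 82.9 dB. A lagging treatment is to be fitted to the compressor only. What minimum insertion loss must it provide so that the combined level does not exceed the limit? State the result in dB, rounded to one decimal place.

14.6 dB

The untreated sources together contribute 10^(76.6/10) = 4.571e+07, i.e. 76.60 dB.
The limit corresponds to 10^(82.9/10) = 1.950e+08; subtracting the fixed part leaves 1.493e+08 for the compressor, i.e. 81.74 dB.
Required insertion loss = 96.3 − 81.74 = 14.56 dB.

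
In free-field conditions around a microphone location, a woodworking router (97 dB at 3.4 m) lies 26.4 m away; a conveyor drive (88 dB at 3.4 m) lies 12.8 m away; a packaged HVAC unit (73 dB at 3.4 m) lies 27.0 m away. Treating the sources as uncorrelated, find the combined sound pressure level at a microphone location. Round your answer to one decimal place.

Apply inverse-square spreading to bring every level to the receiver, then sum 10^(L/10).
woodworking router: 97 − 20·log₁₀(26.4/3.4) = 97 − 17.80 = 79.20 dB.
conveyor drive: 88 − 20·log₁₀(12.8/3.4) = 88 − 11.51 = 76.49 dB.
packaged HVAC unit: 73 − 20·log₁₀(27.0/3.4) = 73 − 18.00 = 55.00 dB.
Σ 10^(L/10) = 1.280e+08 → L_total = 10·log₁₀(1.280e+08) = 81.07 dB.

81.1 dB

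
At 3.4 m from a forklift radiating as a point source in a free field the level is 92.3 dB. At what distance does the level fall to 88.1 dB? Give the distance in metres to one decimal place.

5.5 m

The 4.2 dB drop corresponds to a distance ratio of 10^(4.2/20) for a point source.
r₂ = 3.4·10^((92.3−88.1)/20) = 3.4·10^(4.2/20) = 5.51 m.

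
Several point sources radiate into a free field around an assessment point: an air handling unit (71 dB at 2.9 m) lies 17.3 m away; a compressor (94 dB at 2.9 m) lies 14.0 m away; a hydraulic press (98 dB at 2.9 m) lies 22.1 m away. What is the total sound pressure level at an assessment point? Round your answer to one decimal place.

83.4 dB

First find each source's level at the receiver (point-source: −20·log₁₀(r/r_ref)), then combine on an intensity basis.
air handling unit: 71 − 20·log₁₀(17.3/2.9) = 71 − 15.51 = 55.49 dB.
compressor: 94 − 20·log₁₀(14.0/2.9) = 94 − 13.67 = 80.33 dB.
hydraulic press: 98 − 20·log₁₀(22.1/2.9) = 98 − 17.64 = 80.36 dB.
Σ 10^(L/10) = 2.168e+08 → L_total = 10·log₁₀(2.168e+08) = 83.36 dB.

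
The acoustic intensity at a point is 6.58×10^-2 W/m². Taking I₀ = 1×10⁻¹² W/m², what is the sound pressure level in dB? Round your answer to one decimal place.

108.2 dB

L = 10·log₁₀(I/I₀) = 10·log₁₀(6.58×10^-2/10⁻¹²) = 10·log₁₀(6.58×10^10).
L = 10·(0.8182 + 10) = 108.18 dB.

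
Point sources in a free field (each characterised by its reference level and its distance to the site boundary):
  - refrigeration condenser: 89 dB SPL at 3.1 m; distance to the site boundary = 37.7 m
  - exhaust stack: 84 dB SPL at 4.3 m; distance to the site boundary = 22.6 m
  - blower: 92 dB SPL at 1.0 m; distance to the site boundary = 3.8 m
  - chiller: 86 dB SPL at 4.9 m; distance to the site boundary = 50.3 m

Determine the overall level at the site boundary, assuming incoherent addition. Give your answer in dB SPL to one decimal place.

81.1 dB SPL

Propagate each source to the receiver with L = L_ref − 20·log₁₀(r/r_ref), then add intensities.
refrigeration condenser: 89 − 20·log₁₀(37.7/3.1) = 89 − 21.70 = 67.30 dB SPL.
exhaust stack: 84 − 20·log₁₀(22.6/4.3) = 84 − 14.41 = 69.59 dB SPL.
blower: 92 − 20·log₁₀(3.8/1.0) = 92 − 11.60 = 80.40 dB SPL.
chiller: 86 − 20·log₁₀(50.3/4.9) = 86 − 20.23 = 65.77 dB SPL.
Σ 10^(L/10) = 1.280e+08 → L_total = 10·log₁₀(1.280e+08) = 81.07 dB SPL.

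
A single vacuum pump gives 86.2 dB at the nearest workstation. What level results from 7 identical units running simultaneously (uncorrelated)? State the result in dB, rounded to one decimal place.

N identical incoherent sources raise the level by 10·log₁₀ N.
L_total = 86.2 + 10·log₁₀(7) = 86.2 + 8.451 = 94.65 dB.

94.7 dB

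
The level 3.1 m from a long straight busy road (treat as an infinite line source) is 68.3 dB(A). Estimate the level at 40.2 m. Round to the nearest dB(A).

57 dB(A)

Cylindrical spreading from a line source gives a 10·log₁₀(r₂/r₁) drop.
L₂ = 68.3 − 10·log₁₀(40.2/3.1) = 68.3 − 11.129 = 57.17 dB(A).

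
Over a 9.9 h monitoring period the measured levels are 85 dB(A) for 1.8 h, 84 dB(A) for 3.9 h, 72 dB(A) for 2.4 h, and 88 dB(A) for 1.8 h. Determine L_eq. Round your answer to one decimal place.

The energy average is taken in the linear domain: L_eq = 10·log₁₀[(Σ tᵢ·10^(Lᵢ/10))/T], T = 9.9 h.
Σ tᵢ·10^(Lᵢ/10) = 1.8·10^(85/10) + 3.9·10^(84/10) + 2.4·10^(72/10) + 1.8·10^(88/10) = 2.723e+09.
L_eq = 10·log₁₀(2.723e+09/9.9) = 84.39 dB(A).

84.4 dB(A)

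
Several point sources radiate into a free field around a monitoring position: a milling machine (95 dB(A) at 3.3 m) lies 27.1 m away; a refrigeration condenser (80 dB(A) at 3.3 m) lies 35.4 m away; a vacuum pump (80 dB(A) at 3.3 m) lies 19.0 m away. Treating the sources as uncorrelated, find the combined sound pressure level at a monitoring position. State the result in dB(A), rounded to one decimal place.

Propagate each source to the receiver with L = L_ref − 20·log₁₀(r/r_ref), then add intensities.
milling machine: 95 − 20·log₁₀(27.1/3.3) = 95 − 18.29 = 76.71 dB(A).
refrigeration condenser: 80 − 20·log₁₀(35.4/3.3) = 80 − 20.61 = 59.39 dB(A).
vacuum pump: 80 − 20·log₁₀(19.0/3.3) = 80 − 15.20 = 64.80 dB(A).
Σ 10^(L/10) = 5.078e+07 → L_total = 10·log₁₀(5.078e+07) = 77.06 dB(A).

77.1 dB(A)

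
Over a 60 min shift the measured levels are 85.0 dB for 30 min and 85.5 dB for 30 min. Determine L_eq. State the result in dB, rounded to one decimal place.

Weight each interval's intensity by its duration and average over T = 60 min:
Σ tᵢ·10^(Lᵢ/10) = 30·10^(85.0/10) + 30·10^(85.5/10) = 2.013e+10.
L_eq = 10·log₁₀(2.013e+10/60) = 85.26 dB.

85.3 dB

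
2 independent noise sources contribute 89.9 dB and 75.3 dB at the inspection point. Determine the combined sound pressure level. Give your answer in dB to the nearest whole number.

For uncorrelated sources the intensities add, so convert each level to linear form, sum, and take 10·log₁₀ of the total.
Σ 10^(L/10) = 10^(89.9/10) + 10^(75.3/10) = 1.011e+09.
L_total = 10·log₁₀(1.011e+09) = 90.05 dB.

90 dB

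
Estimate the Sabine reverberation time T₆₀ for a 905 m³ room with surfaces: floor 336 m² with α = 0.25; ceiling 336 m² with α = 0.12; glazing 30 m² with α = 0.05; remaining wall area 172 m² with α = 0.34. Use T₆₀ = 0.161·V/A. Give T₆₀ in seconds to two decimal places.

A = Σ Sᵢαᵢ = 336·0.25 + 336·0.12 + 30·0.05 + 172·0.34 = 184.30 m².
T₆₀ = 0.161·V/A = 0.161·905/184.30 = 0.791 s.

0.79 s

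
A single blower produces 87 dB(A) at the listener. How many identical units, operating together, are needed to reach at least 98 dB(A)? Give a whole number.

N identical sources give L₁ + 10·log₁₀ N, so require 10·log₁₀ N ≥ 98 − 87 = 11.0 dB.
N ≥ 10^(11.0/10) = 12.589, so N = 13.

13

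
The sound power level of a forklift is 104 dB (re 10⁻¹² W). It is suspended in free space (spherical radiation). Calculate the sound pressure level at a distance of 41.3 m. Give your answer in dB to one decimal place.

Free-field spherical radiation: L_p = L_w − 10·log₁₀(4π·r²), r = 41.3 m.
4π·r² = 2.143e+04 m², 10·log₁₀ of that is 43.311 dB.
L_p = 104 − 43.311 = 60.69 dB.

60.7 dB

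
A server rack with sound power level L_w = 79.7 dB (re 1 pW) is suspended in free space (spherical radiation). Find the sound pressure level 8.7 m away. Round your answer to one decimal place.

49.9 dB

The power spreads over a sphere of area 4π·r², so L_p = L_w − 10·log₁₀(4π·r²).
4π·r² = 951.1 m², 10·log₁₀ of that is 29.782 dB.
L_p = 79.7 − 29.782 = 49.92 dB.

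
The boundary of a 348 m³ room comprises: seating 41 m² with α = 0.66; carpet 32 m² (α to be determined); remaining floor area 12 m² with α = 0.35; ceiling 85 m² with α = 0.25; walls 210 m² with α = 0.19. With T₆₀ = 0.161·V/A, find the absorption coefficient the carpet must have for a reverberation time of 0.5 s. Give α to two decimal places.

A = 0.161·V/T₆₀ = 0.161·348/0.5 = 112.06 m² sabins.
Absorption from the other surfaces = 41·0.66 + 12·0.35 + 85·0.25 + 210·0.19 = 92.41 m², so the carpet must supply 19.65 m² over 32 m².
α = 19.65/32 = 0.614.

0.61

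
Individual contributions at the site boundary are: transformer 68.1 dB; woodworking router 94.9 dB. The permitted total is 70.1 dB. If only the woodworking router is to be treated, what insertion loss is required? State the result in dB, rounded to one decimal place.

29.1 dB

The untreated sources together contribute 10^(68.1/10) = 6.457e+06, i.e. 68.10 dB.
To meet 70.1 dB overall, the treated woodworking router may contribute at most 10^(70.1/10) − 6.457e+06 = 3.776e+06, i.e. 65.77 dB.
Required insertion loss = 94.9 − 65.77 = 29.13 dB.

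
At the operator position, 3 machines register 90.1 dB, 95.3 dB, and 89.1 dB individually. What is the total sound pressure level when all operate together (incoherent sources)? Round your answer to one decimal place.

Incoherent sources combine by intensity addition: L_total = 10·log₁₀(Σ 10^(L_i/10)).
Σ 10^(L/10) = 10^(90.1/10) + 10^(95.3/10) + 10^(89.1/10) = 5.225e+09.
L_total = 10·log₁₀(5.225e+09) = 97.18 dB.

97.2 dB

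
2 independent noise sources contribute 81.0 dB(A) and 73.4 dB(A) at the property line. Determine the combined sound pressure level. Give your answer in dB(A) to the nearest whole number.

For uncorrelated sources the intensities add, so convert each level to linear form, sum, and take 10·log₁₀ of the total.
Σ 10^(L/10) = 10^(81.0/10) + 10^(73.4/10) = 1.478e+08.
L_total = 10·log₁₀(1.478e+08) = 81.70 dB(A).

82 dB(A)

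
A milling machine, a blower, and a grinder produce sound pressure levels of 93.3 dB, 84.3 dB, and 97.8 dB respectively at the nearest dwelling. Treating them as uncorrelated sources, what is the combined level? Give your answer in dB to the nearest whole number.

For uncorrelated sources the intensities add, so convert each level to linear form, sum, and take 10·log₁₀ of the total.
Σ 10^(L/10) = 10^(93.3/10) + 10^(84.3/10) + 10^(97.8/10) = 8.433e+09.
L_total = 10·log₁₀(8.433e+09) = 99.26 dB.

99 dB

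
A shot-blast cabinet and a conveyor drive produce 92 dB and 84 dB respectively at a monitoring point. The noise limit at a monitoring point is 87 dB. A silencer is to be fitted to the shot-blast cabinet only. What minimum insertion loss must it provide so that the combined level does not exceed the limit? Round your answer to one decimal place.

The untreated sources together contribute 10^(84/10) = 2.512e+08, i.e. 84.00 dB.
To meet 87 dB overall, the treated shot-blast cabinet may contribute at most 10^(87/10) − 2.512e+08 = 2.500e+08, i.e. 83.98 dB.
So the shot-blast cabinet must be reduced from 92 to 83.98 dB: IL = 8.02 dB.

8.0 dB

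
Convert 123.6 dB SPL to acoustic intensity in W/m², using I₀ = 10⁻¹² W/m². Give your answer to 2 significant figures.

2.3 W/m²

I = I₀·10^(L/10) = 10⁻¹² × 10^(123.6/10) = 10^(0.360).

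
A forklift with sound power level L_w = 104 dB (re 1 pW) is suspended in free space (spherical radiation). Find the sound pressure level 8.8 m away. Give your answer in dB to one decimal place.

Free-field spherical radiation: L_p = L_w − 10·log₁₀(4π·r²), r = 8.8 m.
4π·r² = 973.1 m², 10·log₁₀ of that is 29.882 dB.
L_p = 104 − 29.882 = 74.12 dB.

74.1 dB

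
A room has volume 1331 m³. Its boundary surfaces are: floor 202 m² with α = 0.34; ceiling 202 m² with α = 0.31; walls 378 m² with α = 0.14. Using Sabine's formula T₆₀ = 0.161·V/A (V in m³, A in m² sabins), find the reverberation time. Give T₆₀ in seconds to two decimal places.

A = Σ Sᵢαᵢ = 202·0.34 + 202·0.31 + 378·0.14 = 184.22 m².
T₆₀ = 0.161 × 1331 / 184.22 = 1.163 s.

1.16 s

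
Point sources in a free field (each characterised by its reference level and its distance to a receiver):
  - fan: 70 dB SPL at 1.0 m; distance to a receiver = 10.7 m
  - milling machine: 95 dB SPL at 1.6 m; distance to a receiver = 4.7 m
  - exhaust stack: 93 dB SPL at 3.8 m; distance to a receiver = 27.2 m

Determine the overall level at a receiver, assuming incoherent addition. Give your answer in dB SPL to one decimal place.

Apply inverse-square spreading to bring every level to the receiver, then sum 10^(L/10).
fan: 70 − 20·log₁₀(10.7/1.0) = 70 − 20.59 = 49.41 dB SPL.
milling machine: 95 − 20·log₁₀(4.7/1.6) = 95 − 9.36 = 85.64 dB SPL.
exhaust stack: 93 − 20·log₁₀(27.2/3.8) = 93 − 17.10 = 75.90 dB SPL.
Σ 10^(L/10) = 4.055e+08 → L_total = 10·log₁₀(4.055e+08) = 86.08 dB SPL.

86.1 dB SPL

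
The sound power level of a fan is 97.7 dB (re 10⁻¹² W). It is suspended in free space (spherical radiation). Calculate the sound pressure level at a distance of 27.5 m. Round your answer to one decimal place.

L_p = L_w − 10·log₁₀(4π·r²) with r = 27.5 m.
4π·r² = 9503 m², 10·log₁₀ of that is 39.779 dB.
L_p = 97.7 − 39.779 = 57.92 dB.

57.9 dB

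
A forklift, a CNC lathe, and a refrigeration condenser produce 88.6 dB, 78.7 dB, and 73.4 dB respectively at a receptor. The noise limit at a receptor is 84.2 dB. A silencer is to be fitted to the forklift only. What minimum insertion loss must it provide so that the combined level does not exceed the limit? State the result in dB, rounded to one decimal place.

6.4 dB

Fixed contribution from the other sources: Σ 10^(L/10) = 10^(78.7/10) + 10^(73.4/10) = 9.601e+07 (79.82 dB).
The limit corresponds to 10^(84.2/10) = 2.630e+08; subtracting the fixed part leaves 1.670e+08 for the forklift, i.e. 82.23 dB.
Required insertion loss = 88.6 − 82.23 = 6.37 dB.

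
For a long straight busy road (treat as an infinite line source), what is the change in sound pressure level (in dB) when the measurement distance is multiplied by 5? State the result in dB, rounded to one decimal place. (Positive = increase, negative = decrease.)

Line-source spreading: ΔL = −10·log₁₀(r₂/r₁).
ΔL = −10·log₁₀(5) = -6.99 dB.

-7.0 dB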